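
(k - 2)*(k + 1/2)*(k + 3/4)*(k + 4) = k^4 + 13*k^3/4 - 41*k^2/8 - 37*k/4 - 3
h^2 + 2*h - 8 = (h - 2)*(h + 4)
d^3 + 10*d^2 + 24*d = d*(d + 4)*(d + 6)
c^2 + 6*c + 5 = (c + 1)*(c + 5)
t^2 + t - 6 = (t - 2)*(t + 3)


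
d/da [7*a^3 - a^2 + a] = 21*a^2 - 2*a + 1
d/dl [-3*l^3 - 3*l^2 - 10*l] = -9*l^2 - 6*l - 10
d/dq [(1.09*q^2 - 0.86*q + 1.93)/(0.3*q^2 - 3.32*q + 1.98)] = (-3.3608*q^2 + 3.1584*q + 4.7048)/(0.09*q^4 - 1.992*q^3 + 12.2104*q^2 - 13.1472*q + 3.9204)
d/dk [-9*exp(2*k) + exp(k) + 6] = (1 - 18*exp(k))*exp(k)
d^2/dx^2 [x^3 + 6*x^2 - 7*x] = 6*x + 12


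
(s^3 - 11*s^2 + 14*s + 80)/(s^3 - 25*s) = (s^2 - 6*s - 16)/(s*(s + 5))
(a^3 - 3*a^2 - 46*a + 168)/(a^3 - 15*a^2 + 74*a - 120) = (a + 7)/(a - 5)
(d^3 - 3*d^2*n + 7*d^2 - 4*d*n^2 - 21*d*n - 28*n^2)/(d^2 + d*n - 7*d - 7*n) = (d^2 - 4*d*n + 7*d - 28*n)/(d - 7)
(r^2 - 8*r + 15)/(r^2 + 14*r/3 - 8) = 3*(r^2 - 8*r + 15)/(3*r^2 + 14*r - 24)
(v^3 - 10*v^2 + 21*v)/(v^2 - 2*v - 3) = v*(v - 7)/(v + 1)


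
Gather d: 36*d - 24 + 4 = 36*d - 20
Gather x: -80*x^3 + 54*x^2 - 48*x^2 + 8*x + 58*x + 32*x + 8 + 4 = -80*x^3 + 6*x^2 + 98*x + 12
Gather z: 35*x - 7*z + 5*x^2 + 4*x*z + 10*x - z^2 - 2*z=5*x^2 + 45*x - z^2 + z*(4*x - 9)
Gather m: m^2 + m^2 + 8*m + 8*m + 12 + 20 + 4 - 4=2*m^2 + 16*m + 32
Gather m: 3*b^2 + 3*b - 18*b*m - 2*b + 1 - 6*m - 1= 3*b^2 + b + m*(-18*b - 6)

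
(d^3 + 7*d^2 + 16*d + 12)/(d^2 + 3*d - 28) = (d^3 + 7*d^2 + 16*d + 12)/(d^2 + 3*d - 28)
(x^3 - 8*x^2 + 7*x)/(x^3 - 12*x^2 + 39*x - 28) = x/(x - 4)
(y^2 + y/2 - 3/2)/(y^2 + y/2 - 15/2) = (2*y^2 + y - 3)/(2*y^2 + y - 15)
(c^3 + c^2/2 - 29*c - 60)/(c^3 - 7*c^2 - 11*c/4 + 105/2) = 2*(c + 4)/(2*c - 7)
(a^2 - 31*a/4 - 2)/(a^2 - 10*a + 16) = (a + 1/4)/(a - 2)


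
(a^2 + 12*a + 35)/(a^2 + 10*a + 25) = (a + 7)/(a + 5)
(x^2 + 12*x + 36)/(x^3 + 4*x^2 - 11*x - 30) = (x^2 + 12*x + 36)/(x^3 + 4*x^2 - 11*x - 30)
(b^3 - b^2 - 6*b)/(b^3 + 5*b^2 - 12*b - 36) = b/(b + 6)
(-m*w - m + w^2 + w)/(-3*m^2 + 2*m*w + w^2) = (w + 1)/(3*m + w)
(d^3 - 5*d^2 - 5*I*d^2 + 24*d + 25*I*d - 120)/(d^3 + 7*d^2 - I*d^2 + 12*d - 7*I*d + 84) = (d^2 - d*(5 + 8*I) + 40*I)/(d^2 + d*(7 - 4*I) - 28*I)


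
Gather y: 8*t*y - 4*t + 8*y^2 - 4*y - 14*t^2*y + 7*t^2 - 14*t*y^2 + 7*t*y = 7*t^2 - 4*t + y^2*(8 - 14*t) + y*(-14*t^2 + 15*t - 4)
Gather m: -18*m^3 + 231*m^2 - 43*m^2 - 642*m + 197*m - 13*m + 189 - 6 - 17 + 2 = -18*m^3 + 188*m^2 - 458*m + 168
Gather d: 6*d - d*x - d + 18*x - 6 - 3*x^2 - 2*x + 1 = d*(5 - x) - 3*x^2 + 16*x - 5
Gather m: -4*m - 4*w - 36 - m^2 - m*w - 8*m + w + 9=-m^2 + m*(-w - 12) - 3*w - 27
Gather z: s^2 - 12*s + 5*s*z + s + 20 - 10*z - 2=s^2 - 11*s + z*(5*s - 10) + 18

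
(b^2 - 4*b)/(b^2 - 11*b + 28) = b/(b - 7)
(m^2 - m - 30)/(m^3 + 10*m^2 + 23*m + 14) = (m^2 - m - 30)/(m^3 + 10*m^2 + 23*m + 14)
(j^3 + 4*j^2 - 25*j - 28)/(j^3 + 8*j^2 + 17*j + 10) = (j^2 + 3*j - 28)/(j^2 + 7*j + 10)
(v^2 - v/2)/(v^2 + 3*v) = (v - 1/2)/(v + 3)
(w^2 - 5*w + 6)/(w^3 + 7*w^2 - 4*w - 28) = (w - 3)/(w^2 + 9*w + 14)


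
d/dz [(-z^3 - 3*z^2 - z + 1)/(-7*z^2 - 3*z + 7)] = (7*z^4 + 6*z^3 - 19*z^2 - 28*z - 4)/(49*z^4 + 42*z^3 - 89*z^2 - 42*z + 49)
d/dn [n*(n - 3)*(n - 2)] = 3*n^2 - 10*n + 6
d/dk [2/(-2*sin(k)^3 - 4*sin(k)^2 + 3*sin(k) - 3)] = 2*(8*sin(k) - 3*cos(2*k))*cos(k)/(2*sin(k)^3 + 4*sin(k)^2 - 3*sin(k) + 3)^2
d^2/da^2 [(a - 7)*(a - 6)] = 2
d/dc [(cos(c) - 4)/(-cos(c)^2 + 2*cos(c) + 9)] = (sin(c)^2 + 8*cos(c) - 18)*sin(c)/(sin(c)^2 + 2*cos(c) + 8)^2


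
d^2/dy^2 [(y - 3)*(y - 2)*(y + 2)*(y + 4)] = 12*y^2 + 6*y - 32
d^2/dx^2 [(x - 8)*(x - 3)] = 2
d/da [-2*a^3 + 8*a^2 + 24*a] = -6*a^2 + 16*a + 24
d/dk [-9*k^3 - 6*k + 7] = -27*k^2 - 6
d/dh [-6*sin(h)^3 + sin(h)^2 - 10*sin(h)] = 2*(-9*sin(h)^2 + sin(h) - 5)*cos(h)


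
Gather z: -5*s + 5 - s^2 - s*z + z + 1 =-s^2 - 5*s + z*(1 - s) + 6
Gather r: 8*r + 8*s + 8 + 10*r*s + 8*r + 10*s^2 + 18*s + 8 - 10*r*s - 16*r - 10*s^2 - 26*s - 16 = 0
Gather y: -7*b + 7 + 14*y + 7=-7*b + 14*y + 14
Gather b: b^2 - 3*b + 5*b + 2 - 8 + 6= b^2 + 2*b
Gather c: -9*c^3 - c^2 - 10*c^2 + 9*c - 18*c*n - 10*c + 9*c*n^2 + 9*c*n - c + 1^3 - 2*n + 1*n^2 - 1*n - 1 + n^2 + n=-9*c^3 - 11*c^2 + c*(9*n^2 - 9*n - 2) + 2*n^2 - 2*n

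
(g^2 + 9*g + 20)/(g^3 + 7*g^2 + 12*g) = (g + 5)/(g*(g + 3))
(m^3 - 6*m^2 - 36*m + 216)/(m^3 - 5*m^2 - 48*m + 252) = (m + 6)/(m + 7)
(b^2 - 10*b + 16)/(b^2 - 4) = (b - 8)/(b + 2)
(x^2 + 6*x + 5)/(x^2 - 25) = (x + 1)/(x - 5)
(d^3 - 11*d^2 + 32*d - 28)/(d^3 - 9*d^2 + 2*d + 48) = (d^3 - 11*d^2 + 32*d - 28)/(d^3 - 9*d^2 + 2*d + 48)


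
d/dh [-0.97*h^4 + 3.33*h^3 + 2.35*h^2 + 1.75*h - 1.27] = -3.88*h^3 + 9.99*h^2 + 4.7*h + 1.75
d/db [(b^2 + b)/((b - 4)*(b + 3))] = 2*(-b^2 - 12*b - 6)/(b^4 - 2*b^3 - 23*b^2 + 24*b + 144)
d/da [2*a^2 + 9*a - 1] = 4*a + 9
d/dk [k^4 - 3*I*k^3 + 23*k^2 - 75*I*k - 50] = 4*k^3 - 9*I*k^2 + 46*k - 75*I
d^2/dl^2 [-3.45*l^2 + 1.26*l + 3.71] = -6.90000000000000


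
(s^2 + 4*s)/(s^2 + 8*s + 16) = s/(s + 4)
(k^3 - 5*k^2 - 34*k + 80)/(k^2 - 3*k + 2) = (k^2 - 3*k - 40)/(k - 1)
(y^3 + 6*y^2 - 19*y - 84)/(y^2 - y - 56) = (y^2 - y - 12)/(y - 8)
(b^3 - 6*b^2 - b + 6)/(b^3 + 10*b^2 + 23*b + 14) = (b^2 - 7*b + 6)/(b^2 + 9*b + 14)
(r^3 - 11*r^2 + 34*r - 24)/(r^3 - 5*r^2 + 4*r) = (r - 6)/r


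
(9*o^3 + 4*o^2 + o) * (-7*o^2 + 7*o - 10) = -63*o^5 + 35*o^4 - 69*o^3 - 33*o^2 - 10*o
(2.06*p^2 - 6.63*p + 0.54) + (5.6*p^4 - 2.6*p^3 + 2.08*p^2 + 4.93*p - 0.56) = 5.6*p^4 - 2.6*p^3 + 4.14*p^2 - 1.7*p - 0.02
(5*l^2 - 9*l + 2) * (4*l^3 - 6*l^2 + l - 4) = 20*l^5 - 66*l^4 + 67*l^3 - 41*l^2 + 38*l - 8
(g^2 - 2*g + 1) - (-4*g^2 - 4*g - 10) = 5*g^2 + 2*g + 11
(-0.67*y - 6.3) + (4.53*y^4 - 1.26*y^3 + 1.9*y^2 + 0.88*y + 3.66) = 4.53*y^4 - 1.26*y^3 + 1.9*y^2 + 0.21*y - 2.64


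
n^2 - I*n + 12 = (n - 4*I)*(n + 3*I)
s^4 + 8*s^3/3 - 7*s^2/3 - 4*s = s*(s - 4/3)*(s + 1)*(s + 3)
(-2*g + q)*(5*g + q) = -10*g^2 + 3*g*q + q^2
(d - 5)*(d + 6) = d^2 + d - 30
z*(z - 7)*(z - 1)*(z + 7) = z^4 - z^3 - 49*z^2 + 49*z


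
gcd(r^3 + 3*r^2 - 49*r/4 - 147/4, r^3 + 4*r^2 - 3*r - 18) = r + 3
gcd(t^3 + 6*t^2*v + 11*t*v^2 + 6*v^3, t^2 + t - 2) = 1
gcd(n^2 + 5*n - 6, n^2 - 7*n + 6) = n - 1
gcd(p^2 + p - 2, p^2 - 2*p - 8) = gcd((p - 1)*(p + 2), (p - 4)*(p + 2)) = p + 2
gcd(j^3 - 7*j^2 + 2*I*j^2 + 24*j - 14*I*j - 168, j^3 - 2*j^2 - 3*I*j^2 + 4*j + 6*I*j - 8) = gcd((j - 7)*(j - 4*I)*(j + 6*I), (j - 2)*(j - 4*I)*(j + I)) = j - 4*I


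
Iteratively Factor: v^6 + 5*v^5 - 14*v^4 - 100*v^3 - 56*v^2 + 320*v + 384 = (v + 4)*(v^5 + v^4 - 18*v^3 - 28*v^2 + 56*v + 96) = (v + 2)*(v + 4)*(v^4 - v^3 - 16*v^2 + 4*v + 48) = (v + 2)*(v + 3)*(v + 4)*(v^3 - 4*v^2 - 4*v + 16) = (v + 2)^2*(v + 3)*(v + 4)*(v^2 - 6*v + 8) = (v - 4)*(v + 2)^2*(v + 3)*(v + 4)*(v - 2)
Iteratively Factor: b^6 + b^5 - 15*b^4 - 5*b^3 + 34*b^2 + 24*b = (b)*(b^5 + b^4 - 15*b^3 - 5*b^2 + 34*b + 24) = b*(b + 1)*(b^4 - 15*b^2 + 10*b + 24) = b*(b - 2)*(b + 1)*(b^3 + 2*b^2 - 11*b - 12) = b*(b - 3)*(b - 2)*(b + 1)*(b^2 + 5*b + 4) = b*(b - 3)*(b - 2)*(b + 1)*(b + 4)*(b + 1)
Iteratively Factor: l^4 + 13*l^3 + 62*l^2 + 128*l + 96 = (l + 3)*(l^3 + 10*l^2 + 32*l + 32) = (l + 3)*(l + 4)*(l^2 + 6*l + 8) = (l + 2)*(l + 3)*(l + 4)*(l + 4)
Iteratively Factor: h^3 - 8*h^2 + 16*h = (h - 4)*(h^2 - 4*h) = (h - 4)^2*(h)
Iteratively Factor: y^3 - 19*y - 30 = (y + 2)*(y^2 - 2*y - 15) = (y - 5)*(y + 2)*(y + 3)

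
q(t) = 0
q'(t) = 0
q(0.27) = 0.00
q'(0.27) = 0.00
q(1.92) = 0.00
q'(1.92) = 0.00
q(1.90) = 0.00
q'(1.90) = 0.00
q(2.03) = 0.00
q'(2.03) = 0.00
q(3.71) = 0.00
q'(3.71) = 0.00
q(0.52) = 0.00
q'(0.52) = 0.00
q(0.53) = 0.00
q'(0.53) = 0.00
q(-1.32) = 0.00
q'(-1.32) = 0.00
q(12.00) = 0.00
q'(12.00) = 0.00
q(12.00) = 0.00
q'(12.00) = 0.00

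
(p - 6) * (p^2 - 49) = p^3 - 6*p^2 - 49*p + 294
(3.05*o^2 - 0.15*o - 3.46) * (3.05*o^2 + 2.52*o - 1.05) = 9.3025*o^4 + 7.2285*o^3 - 14.1335*o^2 - 8.5617*o + 3.633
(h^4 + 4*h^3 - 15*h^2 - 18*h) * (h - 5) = h^5 - h^4 - 35*h^3 + 57*h^2 + 90*h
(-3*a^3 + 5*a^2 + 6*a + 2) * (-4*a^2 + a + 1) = 12*a^5 - 23*a^4 - 22*a^3 + 3*a^2 + 8*a + 2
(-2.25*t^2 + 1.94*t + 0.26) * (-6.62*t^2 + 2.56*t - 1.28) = 14.895*t^4 - 18.6028*t^3 + 6.1252*t^2 - 1.8176*t - 0.3328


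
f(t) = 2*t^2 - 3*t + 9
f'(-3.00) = -15.00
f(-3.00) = 36.00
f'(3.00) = 9.00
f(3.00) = 18.00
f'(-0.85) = -6.40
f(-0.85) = 13.00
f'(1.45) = 2.80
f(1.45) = 8.86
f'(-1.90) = -10.60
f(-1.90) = 21.92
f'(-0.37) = -4.48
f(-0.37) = 10.38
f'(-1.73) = -9.92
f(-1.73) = 20.18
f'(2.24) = 5.96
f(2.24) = 12.32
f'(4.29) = 14.16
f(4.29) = 32.94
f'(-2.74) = -13.96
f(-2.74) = 32.24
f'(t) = 4*t - 3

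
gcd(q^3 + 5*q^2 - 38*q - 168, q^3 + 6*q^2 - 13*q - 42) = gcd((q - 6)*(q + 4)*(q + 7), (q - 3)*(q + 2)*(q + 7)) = q + 7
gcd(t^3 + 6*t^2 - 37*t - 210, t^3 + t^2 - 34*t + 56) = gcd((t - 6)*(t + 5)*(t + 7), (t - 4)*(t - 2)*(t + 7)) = t + 7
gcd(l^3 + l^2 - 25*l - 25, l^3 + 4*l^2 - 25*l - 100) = l^2 - 25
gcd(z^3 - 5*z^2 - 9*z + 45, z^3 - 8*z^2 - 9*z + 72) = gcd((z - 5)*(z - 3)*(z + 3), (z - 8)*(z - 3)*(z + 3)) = z^2 - 9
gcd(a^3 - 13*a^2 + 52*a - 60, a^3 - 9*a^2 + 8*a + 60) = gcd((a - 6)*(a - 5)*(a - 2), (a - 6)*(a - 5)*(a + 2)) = a^2 - 11*a + 30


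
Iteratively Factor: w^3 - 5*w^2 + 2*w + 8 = (w - 4)*(w^2 - w - 2) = (w - 4)*(w - 2)*(w + 1)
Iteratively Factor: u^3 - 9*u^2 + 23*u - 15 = (u - 3)*(u^2 - 6*u + 5) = (u - 5)*(u - 3)*(u - 1)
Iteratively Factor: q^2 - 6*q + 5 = (q - 5)*(q - 1)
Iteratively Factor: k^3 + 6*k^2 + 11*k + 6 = (k + 3)*(k^2 + 3*k + 2) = (k + 2)*(k + 3)*(k + 1)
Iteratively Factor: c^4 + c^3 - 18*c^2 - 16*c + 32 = (c + 4)*(c^3 - 3*c^2 - 6*c + 8) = (c - 4)*(c + 4)*(c^2 + c - 2) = (c - 4)*(c + 2)*(c + 4)*(c - 1)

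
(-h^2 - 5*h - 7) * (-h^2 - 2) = h^4 + 5*h^3 + 9*h^2 + 10*h + 14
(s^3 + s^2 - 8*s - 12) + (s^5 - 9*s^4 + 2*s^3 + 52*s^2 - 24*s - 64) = s^5 - 9*s^4 + 3*s^3 + 53*s^2 - 32*s - 76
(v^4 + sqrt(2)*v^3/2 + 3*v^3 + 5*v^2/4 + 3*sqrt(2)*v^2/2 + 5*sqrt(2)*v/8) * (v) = v^5 + sqrt(2)*v^4/2 + 3*v^4 + 5*v^3/4 + 3*sqrt(2)*v^3/2 + 5*sqrt(2)*v^2/8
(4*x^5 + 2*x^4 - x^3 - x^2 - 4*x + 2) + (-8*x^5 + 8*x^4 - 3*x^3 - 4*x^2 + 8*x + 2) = -4*x^5 + 10*x^4 - 4*x^3 - 5*x^2 + 4*x + 4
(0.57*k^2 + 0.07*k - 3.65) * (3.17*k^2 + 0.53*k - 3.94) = 1.8069*k^4 + 0.524*k^3 - 13.7792*k^2 - 2.2103*k + 14.381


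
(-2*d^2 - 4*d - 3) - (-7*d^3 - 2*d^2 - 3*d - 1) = 7*d^3 - d - 2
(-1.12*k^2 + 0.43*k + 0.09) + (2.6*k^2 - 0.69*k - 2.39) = 1.48*k^2 - 0.26*k - 2.3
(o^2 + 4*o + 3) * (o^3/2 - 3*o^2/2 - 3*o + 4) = o^5/2 + o^4/2 - 15*o^3/2 - 25*o^2/2 + 7*o + 12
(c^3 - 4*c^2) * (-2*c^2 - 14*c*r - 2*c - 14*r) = -2*c^5 - 14*c^4*r + 6*c^4 + 42*c^3*r + 8*c^3 + 56*c^2*r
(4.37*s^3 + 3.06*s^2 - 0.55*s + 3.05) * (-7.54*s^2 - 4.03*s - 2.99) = -32.9498*s^5 - 40.6835*s^4 - 21.2511*s^3 - 29.9299*s^2 - 10.647*s - 9.1195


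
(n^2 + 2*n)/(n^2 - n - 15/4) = 4*n*(n + 2)/(4*n^2 - 4*n - 15)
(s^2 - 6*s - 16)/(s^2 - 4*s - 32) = (s + 2)/(s + 4)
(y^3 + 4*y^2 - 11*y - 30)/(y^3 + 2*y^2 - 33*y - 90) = (y^2 - y - 6)/(y^2 - 3*y - 18)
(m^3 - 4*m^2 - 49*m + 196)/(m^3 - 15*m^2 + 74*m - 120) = (m^2 - 49)/(m^2 - 11*m + 30)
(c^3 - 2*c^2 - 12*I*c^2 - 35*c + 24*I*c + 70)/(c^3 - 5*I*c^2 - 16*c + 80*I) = (c^2 - c*(2 + 7*I) + 14*I)/(c^2 - 16)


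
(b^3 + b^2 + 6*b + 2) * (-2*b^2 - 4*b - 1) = -2*b^5 - 6*b^4 - 17*b^3 - 29*b^2 - 14*b - 2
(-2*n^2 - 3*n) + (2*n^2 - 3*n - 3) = -6*n - 3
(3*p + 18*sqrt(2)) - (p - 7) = 2*p + 7 + 18*sqrt(2)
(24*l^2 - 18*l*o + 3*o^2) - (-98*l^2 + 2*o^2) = 122*l^2 - 18*l*o + o^2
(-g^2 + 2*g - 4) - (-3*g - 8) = -g^2 + 5*g + 4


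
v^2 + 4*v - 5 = (v - 1)*(v + 5)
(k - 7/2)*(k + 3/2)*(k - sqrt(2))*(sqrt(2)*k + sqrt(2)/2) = sqrt(2)*k^4 - 3*sqrt(2)*k^3/2 - 2*k^3 - 25*sqrt(2)*k^2/4 + 3*k^2 - 21*sqrt(2)*k/8 + 25*k/2 + 21/4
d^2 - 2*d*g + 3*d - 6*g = (d + 3)*(d - 2*g)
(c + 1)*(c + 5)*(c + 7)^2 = c^4 + 20*c^3 + 138*c^2 + 364*c + 245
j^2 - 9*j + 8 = (j - 8)*(j - 1)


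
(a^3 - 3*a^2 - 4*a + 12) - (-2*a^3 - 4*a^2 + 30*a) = 3*a^3 + a^2 - 34*a + 12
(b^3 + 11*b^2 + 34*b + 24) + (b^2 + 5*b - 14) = b^3 + 12*b^2 + 39*b + 10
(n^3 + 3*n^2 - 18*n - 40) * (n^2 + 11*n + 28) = n^5 + 14*n^4 + 43*n^3 - 154*n^2 - 944*n - 1120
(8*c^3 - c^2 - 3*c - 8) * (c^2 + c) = 8*c^5 + 7*c^4 - 4*c^3 - 11*c^2 - 8*c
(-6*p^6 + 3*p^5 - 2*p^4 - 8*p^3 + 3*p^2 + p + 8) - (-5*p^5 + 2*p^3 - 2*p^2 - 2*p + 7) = -6*p^6 + 8*p^5 - 2*p^4 - 10*p^3 + 5*p^2 + 3*p + 1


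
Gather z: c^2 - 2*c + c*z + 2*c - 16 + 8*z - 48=c^2 + z*(c + 8) - 64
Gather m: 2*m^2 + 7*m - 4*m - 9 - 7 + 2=2*m^2 + 3*m - 14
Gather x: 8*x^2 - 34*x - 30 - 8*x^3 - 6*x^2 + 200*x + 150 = -8*x^3 + 2*x^2 + 166*x + 120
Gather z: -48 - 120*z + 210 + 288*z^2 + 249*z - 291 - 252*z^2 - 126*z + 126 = 36*z^2 + 3*z - 3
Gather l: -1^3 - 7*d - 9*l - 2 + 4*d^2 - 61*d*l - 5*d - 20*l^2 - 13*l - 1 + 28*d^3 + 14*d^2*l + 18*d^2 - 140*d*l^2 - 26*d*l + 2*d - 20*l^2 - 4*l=28*d^3 + 22*d^2 - 10*d + l^2*(-140*d - 40) + l*(14*d^2 - 87*d - 26) - 4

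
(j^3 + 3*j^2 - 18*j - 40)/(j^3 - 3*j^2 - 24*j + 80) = (j + 2)/(j - 4)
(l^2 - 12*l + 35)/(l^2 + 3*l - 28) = (l^2 - 12*l + 35)/(l^2 + 3*l - 28)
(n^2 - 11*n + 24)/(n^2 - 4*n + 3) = (n - 8)/(n - 1)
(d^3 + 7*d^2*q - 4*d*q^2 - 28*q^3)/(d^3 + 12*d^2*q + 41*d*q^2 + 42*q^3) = (d - 2*q)/(d + 3*q)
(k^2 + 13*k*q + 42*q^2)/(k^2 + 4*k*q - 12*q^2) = (-k - 7*q)/(-k + 2*q)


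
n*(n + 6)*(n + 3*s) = n^3 + 3*n^2*s + 6*n^2 + 18*n*s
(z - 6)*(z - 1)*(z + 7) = z^3 - 43*z + 42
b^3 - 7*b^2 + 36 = (b - 6)*(b - 3)*(b + 2)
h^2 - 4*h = h*(h - 4)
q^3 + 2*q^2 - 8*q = q*(q - 2)*(q + 4)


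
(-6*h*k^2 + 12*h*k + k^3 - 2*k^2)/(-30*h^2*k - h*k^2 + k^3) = (k - 2)/(5*h + k)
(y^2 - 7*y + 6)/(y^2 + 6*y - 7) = (y - 6)/(y + 7)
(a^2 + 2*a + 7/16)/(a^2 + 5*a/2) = (16*a^2 + 32*a + 7)/(8*a*(2*a + 5))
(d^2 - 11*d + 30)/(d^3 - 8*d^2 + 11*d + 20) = (d - 6)/(d^2 - 3*d - 4)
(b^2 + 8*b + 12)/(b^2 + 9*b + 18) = (b + 2)/(b + 3)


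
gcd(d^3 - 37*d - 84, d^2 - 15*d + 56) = d - 7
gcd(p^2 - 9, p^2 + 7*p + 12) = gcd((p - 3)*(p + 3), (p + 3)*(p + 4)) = p + 3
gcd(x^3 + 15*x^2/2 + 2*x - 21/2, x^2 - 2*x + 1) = x - 1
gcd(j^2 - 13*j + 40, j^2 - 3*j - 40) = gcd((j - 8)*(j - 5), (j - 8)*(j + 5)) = j - 8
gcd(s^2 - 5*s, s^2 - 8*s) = s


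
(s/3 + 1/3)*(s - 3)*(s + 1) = s^3/3 - s^2/3 - 5*s/3 - 1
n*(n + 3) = n^2 + 3*n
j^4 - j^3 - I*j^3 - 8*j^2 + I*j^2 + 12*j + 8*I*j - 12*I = (j - 2)^2*(j + 3)*(j - I)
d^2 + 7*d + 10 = (d + 2)*(d + 5)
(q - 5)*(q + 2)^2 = q^3 - q^2 - 16*q - 20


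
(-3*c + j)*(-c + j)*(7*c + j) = 21*c^3 - 25*c^2*j + 3*c*j^2 + j^3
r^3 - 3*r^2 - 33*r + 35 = (r - 7)*(r - 1)*(r + 5)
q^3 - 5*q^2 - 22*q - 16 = (q - 8)*(q + 1)*(q + 2)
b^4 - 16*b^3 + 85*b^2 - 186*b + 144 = (b - 8)*(b - 3)^2*(b - 2)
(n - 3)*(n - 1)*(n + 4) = n^3 - 13*n + 12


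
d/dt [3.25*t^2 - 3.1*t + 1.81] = 6.5*t - 3.1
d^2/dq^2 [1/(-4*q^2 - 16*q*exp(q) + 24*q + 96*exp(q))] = ((2*q*exp(q) - 8*exp(q) + 1)*(q^2 + 4*q*exp(q) - 6*q - 24*exp(q)) - 4*(2*q*exp(q) + q - 10*exp(q) - 3)^2)/(2*(q^2 + 4*q*exp(q) - 6*q - 24*exp(q))^3)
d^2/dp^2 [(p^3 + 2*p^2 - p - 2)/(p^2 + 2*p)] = -2/p^3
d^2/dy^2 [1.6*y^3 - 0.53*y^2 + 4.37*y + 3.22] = 9.6*y - 1.06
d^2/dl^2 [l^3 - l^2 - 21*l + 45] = 6*l - 2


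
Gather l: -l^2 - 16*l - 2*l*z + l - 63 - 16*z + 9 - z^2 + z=-l^2 + l*(-2*z - 15) - z^2 - 15*z - 54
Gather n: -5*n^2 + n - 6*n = -5*n^2 - 5*n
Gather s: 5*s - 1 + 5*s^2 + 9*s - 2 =5*s^2 + 14*s - 3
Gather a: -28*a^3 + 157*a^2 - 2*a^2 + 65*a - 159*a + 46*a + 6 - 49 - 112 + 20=-28*a^3 + 155*a^2 - 48*a - 135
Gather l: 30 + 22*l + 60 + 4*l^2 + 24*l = 4*l^2 + 46*l + 90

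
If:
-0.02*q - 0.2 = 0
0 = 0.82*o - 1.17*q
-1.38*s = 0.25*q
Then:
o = -14.27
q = -10.00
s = 1.81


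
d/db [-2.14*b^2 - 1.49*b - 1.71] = -4.28*b - 1.49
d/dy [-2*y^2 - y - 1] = -4*y - 1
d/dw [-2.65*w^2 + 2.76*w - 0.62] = 2.76 - 5.3*w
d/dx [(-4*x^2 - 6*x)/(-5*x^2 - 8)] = 2*(-15*x^2 + 32*x + 24)/(25*x^4 + 80*x^2 + 64)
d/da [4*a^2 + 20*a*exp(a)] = 20*a*exp(a) + 8*a + 20*exp(a)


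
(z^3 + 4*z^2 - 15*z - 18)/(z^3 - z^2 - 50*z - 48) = (z - 3)/(z - 8)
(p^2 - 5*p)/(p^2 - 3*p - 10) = p/(p + 2)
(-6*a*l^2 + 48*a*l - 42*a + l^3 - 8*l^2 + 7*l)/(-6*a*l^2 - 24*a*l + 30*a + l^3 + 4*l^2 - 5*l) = (l - 7)/(l + 5)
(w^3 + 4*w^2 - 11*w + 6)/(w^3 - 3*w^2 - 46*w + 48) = (w - 1)/(w - 8)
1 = 1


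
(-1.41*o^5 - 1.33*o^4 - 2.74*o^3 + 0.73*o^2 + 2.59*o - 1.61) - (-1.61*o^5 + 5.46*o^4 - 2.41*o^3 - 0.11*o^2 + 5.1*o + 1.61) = 0.2*o^5 - 6.79*o^4 - 0.33*o^3 + 0.84*o^2 - 2.51*o - 3.22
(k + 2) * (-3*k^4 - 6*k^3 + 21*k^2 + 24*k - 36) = -3*k^5 - 12*k^4 + 9*k^3 + 66*k^2 + 12*k - 72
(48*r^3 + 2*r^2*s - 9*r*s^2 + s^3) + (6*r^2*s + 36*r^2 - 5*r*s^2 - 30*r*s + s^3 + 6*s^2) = 48*r^3 + 8*r^2*s + 36*r^2 - 14*r*s^2 - 30*r*s + 2*s^3 + 6*s^2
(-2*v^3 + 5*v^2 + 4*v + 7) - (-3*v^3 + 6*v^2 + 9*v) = v^3 - v^2 - 5*v + 7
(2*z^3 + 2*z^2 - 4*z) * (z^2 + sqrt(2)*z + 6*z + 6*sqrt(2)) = 2*z^5 + 2*sqrt(2)*z^4 + 14*z^4 + 8*z^3 + 14*sqrt(2)*z^3 - 24*z^2 + 8*sqrt(2)*z^2 - 24*sqrt(2)*z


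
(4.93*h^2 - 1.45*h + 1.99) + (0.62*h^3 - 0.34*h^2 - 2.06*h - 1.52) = 0.62*h^3 + 4.59*h^2 - 3.51*h + 0.47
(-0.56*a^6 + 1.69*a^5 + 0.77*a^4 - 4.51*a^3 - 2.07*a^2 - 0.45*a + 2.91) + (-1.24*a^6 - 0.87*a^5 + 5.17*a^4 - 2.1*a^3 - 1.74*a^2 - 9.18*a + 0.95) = -1.8*a^6 + 0.82*a^5 + 5.94*a^4 - 6.61*a^3 - 3.81*a^2 - 9.63*a + 3.86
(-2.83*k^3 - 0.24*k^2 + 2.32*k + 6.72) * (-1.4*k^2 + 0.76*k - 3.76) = 3.962*k^5 - 1.8148*k^4 + 7.2104*k^3 - 6.7424*k^2 - 3.616*k - 25.2672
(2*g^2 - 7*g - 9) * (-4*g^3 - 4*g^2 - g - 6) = -8*g^5 + 20*g^4 + 62*g^3 + 31*g^2 + 51*g + 54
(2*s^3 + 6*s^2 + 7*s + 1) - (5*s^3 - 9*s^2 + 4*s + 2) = -3*s^3 + 15*s^2 + 3*s - 1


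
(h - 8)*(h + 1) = h^2 - 7*h - 8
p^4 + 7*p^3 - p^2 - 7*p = p*(p - 1)*(p + 1)*(p + 7)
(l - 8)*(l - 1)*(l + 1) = l^3 - 8*l^2 - l + 8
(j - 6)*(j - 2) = j^2 - 8*j + 12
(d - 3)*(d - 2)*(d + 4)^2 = d^4 + 3*d^3 - 18*d^2 - 32*d + 96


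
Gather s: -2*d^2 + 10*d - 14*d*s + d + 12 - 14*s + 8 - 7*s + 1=-2*d^2 + 11*d + s*(-14*d - 21) + 21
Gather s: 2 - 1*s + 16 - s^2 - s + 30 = -s^2 - 2*s + 48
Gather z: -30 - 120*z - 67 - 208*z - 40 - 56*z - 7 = -384*z - 144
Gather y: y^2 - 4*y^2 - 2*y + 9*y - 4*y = -3*y^2 + 3*y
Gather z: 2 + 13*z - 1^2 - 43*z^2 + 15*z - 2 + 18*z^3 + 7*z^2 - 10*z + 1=18*z^3 - 36*z^2 + 18*z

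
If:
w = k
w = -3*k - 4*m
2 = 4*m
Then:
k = -1/2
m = 1/2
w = -1/2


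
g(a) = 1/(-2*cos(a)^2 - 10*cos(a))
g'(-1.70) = 5.97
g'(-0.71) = 0.11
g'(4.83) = 7.21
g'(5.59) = 0.11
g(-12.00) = -0.10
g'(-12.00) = -0.07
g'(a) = (-4*sin(a)*cos(a) - 10*sin(a))/(-2*cos(a)^2 - 10*cos(a))^2 = -(2*cos(a) + 5)*sin(a)/(2*(cos(a) + 5)^2*cos(a)^2)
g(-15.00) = 0.16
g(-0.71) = -0.11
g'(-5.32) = -0.25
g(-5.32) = -0.16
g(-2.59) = 0.14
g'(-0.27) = 0.03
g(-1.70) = 0.80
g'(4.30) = 0.57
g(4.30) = 0.27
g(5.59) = -0.11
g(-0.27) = -0.09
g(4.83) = -0.83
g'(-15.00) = 0.11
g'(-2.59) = 0.07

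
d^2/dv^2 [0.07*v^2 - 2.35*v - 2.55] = 0.140000000000000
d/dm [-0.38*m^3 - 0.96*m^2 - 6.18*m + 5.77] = -1.14*m^2 - 1.92*m - 6.18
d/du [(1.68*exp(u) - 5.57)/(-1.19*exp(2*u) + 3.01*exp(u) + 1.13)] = (1.9992*exp(2*u) - 13.2566*exp(u) + 18.6641)*exp(u)/(1.4161*exp(4*u) - 7.1638*exp(3*u) + 6.3707*exp(2*u) + 6.8026*exp(u) + 1.2769)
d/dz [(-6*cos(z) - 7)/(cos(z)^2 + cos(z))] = -(6*sin(z) + 7*sin(z)/cos(z)^2 + 14*tan(z))/(cos(z) + 1)^2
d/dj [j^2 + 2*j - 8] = 2*j + 2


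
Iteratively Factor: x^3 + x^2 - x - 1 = (x + 1)*(x^2 - 1) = (x + 1)^2*(x - 1)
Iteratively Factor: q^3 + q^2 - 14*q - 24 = (q - 4)*(q^2 + 5*q + 6) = (q - 4)*(q + 3)*(q + 2)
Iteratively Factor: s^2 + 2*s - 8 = (s + 4)*(s - 2)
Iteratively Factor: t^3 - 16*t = (t + 4)*(t^2 - 4*t) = t*(t + 4)*(t - 4)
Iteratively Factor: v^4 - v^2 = (v - 1)*(v^3 + v^2) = v*(v - 1)*(v^2 + v) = v^2*(v - 1)*(v + 1)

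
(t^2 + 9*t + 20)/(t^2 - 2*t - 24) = (t + 5)/(t - 6)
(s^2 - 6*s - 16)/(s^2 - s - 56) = (s + 2)/(s + 7)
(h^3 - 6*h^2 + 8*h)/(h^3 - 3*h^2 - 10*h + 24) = h/(h + 3)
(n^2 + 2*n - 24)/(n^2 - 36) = (n - 4)/(n - 6)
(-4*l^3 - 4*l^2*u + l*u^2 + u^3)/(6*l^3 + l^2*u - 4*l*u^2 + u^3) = (2*l + u)/(-3*l + u)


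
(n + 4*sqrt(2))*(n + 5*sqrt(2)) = n^2 + 9*sqrt(2)*n + 40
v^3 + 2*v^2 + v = v*(v + 1)^2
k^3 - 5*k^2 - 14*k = k*(k - 7)*(k + 2)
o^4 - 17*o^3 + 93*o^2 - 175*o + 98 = (o - 7)^2*(o - 2)*(o - 1)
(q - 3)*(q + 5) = q^2 + 2*q - 15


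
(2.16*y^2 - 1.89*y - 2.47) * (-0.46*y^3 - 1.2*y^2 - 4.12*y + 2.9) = -0.9936*y^5 - 1.7226*y^4 - 5.495*y^3 + 17.0148*y^2 + 4.6954*y - 7.163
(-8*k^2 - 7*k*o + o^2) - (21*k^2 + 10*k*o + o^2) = -29*k^2 - 17*k*o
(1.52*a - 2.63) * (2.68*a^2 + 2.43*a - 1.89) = 4.0736*a^3 - 3.3548*a^2 - 9.2637*a + 4.9707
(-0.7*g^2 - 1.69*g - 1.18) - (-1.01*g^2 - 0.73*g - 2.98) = 0.31*g^2 - 0.96*g + 1.8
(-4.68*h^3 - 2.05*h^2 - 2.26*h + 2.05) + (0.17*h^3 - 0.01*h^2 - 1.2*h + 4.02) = -4.51*h^3 - 2.06*h^2 - 3.46*h + 6.07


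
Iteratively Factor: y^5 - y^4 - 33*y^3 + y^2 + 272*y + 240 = (y + 3)*(y^4 - 4*y^3 - 21*y^2 + 64*y + 80) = (y + 1)*(y + 3)*(y^3 - 5*y^2 - 16*y + 80) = (y - 5)*(y + 1)*(y + 3)*(y^2 - 16) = (y - 5)*(y + 1)*(y + 3)*(y + 4)*(y - 4)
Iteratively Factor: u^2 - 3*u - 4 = (u + 1)*(u - 4)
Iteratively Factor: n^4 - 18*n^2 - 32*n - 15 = (n + 3)*(n^3 - 3*n^2 - 9*n - 5) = (n - 5)*(n + 3)*(n^2 + 2*n + 1) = (n - 5)*(n + 1)*(n + 3)*(n + 1)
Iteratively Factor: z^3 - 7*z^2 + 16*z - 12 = (z - 2)*(z^2 - 5*z + 6) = (z - 2)^2*(z - 3)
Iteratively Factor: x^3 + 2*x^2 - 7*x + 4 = (x + 4)*(x^2 - 2*x + 1) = (x - 1)*(x + 4)*(x - 1)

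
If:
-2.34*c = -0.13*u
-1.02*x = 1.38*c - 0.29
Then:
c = 0.210144927536232 - 0.739130434782609*x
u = 3.78260869565217 - 13.304347826087*x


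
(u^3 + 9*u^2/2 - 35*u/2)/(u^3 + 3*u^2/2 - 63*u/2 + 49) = u*(2*u - 5)/(2*u^2 - 11*u + 14)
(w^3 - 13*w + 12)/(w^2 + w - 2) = (w^2 + w - 12)/(w + 2)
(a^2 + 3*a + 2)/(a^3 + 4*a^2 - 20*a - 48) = (a + 1)/(a^2 + 2*a - 24)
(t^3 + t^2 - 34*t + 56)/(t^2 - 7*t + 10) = (t^2 + 3*t - 28)/(t - 5)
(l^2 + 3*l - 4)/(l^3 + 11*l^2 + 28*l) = (l - 1)/(l*(l + 7))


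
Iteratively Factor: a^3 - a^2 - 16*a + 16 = (a - 1)*(a^2 - 16) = (a - 1)*(a + 4)*(a - 4)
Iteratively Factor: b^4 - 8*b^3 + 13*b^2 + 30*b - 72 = (b + 2)*(b^3 - 10*b^2 + 33*b - 36) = (b - 3)*(b + 2)*(b^2 - 7*b + 12) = (b - 4)*(b - 3)*(b + 2)*(b - 3)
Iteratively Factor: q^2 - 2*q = (q)*(q - 2)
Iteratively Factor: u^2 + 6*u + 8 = (u + 4)*(u + 2)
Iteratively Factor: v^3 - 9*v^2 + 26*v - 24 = (v - 4)*(v^2 - 5*v + 6) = (v - 4)*(v - 2)*(v - 3)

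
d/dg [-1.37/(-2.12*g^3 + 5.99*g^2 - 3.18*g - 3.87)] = (-8.7132*g^2 + 16.4126*g - 4.3566)/(2.12*g^3 - 5.99*g^2 + 3.18*g + 3.87)^2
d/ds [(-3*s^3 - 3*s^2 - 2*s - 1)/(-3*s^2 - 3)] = (3*s^4 + 7*s^2 + 4*s + 2)/(3*(s^4 + 2*s^2 + 1))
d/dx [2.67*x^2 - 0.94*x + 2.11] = 5.34*x - 0.94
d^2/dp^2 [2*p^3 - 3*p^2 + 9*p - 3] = 12*p - 6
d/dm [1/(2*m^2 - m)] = (1 - 4*m)/(m^2*(2*m - 1)^2)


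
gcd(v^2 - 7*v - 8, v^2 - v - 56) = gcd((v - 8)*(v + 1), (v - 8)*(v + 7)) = v - 8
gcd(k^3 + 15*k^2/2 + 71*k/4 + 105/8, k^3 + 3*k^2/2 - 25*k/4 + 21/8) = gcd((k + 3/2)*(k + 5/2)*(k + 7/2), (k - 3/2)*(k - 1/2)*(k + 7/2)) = k + 7/2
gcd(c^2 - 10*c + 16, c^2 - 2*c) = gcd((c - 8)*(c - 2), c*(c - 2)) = c - 2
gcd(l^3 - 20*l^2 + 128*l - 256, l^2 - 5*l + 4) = l - 4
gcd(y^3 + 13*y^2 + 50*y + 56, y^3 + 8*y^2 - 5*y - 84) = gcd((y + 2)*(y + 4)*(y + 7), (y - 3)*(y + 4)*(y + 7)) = y^2 + 11*y + 28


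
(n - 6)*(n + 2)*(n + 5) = n^3 + n^2 - 32*n - 60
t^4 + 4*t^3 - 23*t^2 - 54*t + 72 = (t - 4)*(t - 1)*(t + 3)*(t + 6)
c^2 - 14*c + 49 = (c - 7)^2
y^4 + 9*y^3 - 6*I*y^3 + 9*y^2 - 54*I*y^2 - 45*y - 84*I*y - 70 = (y + 2)*(y + 7)*(y - 5*I)*(y - I)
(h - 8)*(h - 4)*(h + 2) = h^3 - 10*h^2 + 8*h + 64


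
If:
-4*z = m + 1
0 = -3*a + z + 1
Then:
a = z/3 + 1/3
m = -4*z - 1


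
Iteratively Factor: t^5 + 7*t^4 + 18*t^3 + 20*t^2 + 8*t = (t)*(t^4 + 7*t^3 + 18*t^2 + 20*t + 8) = t*(t + 2)*(t^3 + 5*t^2 + 8*t + 4) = t*(t + 2)^2*(t^2 + 3*t + 2) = t*(t + 1)*(t + 2)^2*(t + 2)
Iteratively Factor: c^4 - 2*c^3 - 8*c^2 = (c + 2)*(c^3 - 4*c^2) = c*(c + 2)*(c^2 - 4*c) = c*(c - 4)*(c + 2)*(c)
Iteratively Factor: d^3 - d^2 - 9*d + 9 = (d - 1)*(d^2 - 9) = (d - 1)*(d + 3)*(d - 3)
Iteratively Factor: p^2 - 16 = (p - 4)*(p + 4)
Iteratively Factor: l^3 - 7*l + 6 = (l - 2)*(l^2 + 2*l - 3) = (l - 2)*(l + 3)*(l - 1)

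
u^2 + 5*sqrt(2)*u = u*(u + 5*sqrt(2))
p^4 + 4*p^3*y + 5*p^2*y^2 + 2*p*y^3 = p*(p + y)^2*(p + 2*y)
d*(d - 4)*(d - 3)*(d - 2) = d^4 - 9*d^3 + 26*d^2 - 24*d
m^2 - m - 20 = (m - 5)*(m + 4)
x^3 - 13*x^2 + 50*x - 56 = (x - 7)*(x - 4)*(x - 2)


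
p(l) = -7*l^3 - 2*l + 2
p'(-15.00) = -4727.00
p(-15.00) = 23657.00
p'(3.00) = -191.00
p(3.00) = -193.00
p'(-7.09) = -1057.63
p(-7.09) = 2510.99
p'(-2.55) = -138.55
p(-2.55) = 123.17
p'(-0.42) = -5.70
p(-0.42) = 3.36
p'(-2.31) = -114.06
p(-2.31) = 92.90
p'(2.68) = -152.83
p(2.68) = -138.10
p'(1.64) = -58.48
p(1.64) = -32.16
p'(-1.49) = -48.62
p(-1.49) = 28.14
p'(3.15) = -210.37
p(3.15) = -223.09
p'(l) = -21*l^2 - 2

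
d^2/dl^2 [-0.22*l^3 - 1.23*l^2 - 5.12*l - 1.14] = -1.32*l - 2.46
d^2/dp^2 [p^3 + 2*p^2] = 6*p + 4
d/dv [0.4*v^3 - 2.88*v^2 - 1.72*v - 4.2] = 1.2*v^2 - 5.76*v - 1.72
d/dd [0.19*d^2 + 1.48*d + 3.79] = 0.38*d + 1.48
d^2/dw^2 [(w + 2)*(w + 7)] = 2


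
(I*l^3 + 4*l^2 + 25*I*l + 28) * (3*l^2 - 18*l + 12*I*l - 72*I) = 3*I*l^5 - 18*I*l^4 + 123*I*l^3 - 216*l^2 - 738*I*l^2 + 1296*l + 336*I*l - 2016*I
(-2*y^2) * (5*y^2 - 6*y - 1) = -10*y^4 + 12*y^3 + 2*y^2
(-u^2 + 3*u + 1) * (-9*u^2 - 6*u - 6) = 9*u^4 - 21*u^3 - 21*u^2 - 24*u - 6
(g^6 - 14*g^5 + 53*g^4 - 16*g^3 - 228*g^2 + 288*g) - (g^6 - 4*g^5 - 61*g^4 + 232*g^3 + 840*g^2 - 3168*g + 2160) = -10*g^5 + 114*g^4 - 248*g^3 - 1068*g^2 + 3456*g - 2160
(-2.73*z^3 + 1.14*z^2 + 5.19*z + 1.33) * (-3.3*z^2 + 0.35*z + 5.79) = 9.009*z^5 - 4.7175*z^4 - 32.5347*z^3 + 4.0281*z^2 + 30.5156*z + 7.7007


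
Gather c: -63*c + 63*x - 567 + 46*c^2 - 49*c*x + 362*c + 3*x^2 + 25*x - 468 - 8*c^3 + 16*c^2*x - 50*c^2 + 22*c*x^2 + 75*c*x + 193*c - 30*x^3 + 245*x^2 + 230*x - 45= -8*c^3 + c^2*(16*x - 4) + c*(22*x^2 + 26*x + 492) - 30*x^3 + 248*x^2 + 318*x - 1080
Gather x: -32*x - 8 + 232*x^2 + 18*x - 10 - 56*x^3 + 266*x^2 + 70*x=-56*x^3 + 498*x^2 + 56*x - 18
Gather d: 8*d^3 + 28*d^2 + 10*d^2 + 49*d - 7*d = 8*d^3 + 38*d^2 + 42*d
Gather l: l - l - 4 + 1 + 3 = 0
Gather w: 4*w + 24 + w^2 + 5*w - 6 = w^2 + 9*w + 18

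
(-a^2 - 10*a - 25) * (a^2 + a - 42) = -a^4 - 11*a^3 + 7*a^2 + 395*a + 1050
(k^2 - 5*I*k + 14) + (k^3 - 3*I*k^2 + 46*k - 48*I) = k^3 + k^2 - 3*I*k^2 + 46*k - 5*I*k + 14 - 48*I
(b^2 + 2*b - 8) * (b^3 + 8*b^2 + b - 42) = b^5 + 10*b^4 + 9*b^3 - 104*b^2 - 92*b + 336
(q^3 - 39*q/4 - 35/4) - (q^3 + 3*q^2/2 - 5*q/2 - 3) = -3*q^2/2 - 29*q/4 - 23/4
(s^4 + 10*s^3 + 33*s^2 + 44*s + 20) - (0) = s^4 + 10*s^3 + 33*s^2 + 44*s + 20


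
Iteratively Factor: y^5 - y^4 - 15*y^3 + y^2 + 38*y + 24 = (y - 2)*(y^4 + y^3 - 13*y^2 - 25*y - 12) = (y - 2)*(y + 1)*(y^3 - 13*y - 12) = (y - 2)*(y + 1)^2*(y^2 - y - 12) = (y - 2)*(y + 1)^2*(y + 3)*(y - 4)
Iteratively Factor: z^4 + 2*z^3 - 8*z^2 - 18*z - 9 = (z + 1)*(z^3 + z^2 - 9*z - 9) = (z + 1)^2*(z^2 - 9) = (z + 1)^2*(z + 3)*(z - 3)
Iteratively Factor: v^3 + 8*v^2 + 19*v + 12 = (v + 1)*(v^2 + 7*v + 12) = (v + 1)*(v + 3)*(v + 4)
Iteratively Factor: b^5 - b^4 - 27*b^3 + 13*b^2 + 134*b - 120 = (b - 1)*(b^4 - 27*b^2 - 14*b + 120) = (b - 5)*(b - 1)*(b^3 + 5*b^2 - 2*b - 24) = (b - 5)*(b - 2)*(b - 1)*(b^2 + 7*b + 12) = (b - 5)*(b - 2)*(b - 1)*(b + 4)*(b + 3)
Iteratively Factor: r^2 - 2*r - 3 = (r + 1)*(r - 3)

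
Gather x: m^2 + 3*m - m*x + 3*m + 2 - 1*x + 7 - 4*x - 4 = m^2 + 6*m + x*(-m - 5) + 5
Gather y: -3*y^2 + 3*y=-3*y^2 + 3*y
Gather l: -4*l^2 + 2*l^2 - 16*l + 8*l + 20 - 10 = -2*l^2 - 8*l + 10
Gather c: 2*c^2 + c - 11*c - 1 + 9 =2*c^2 - 10*c + 8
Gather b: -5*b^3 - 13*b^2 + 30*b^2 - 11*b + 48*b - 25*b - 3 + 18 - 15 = -5*b^3 + 17*b^2 + 12*b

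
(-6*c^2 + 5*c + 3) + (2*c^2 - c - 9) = -4*c^2 + 4*c - 6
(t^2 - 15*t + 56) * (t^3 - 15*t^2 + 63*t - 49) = t^5 - 30*t^4 + 344*t^3 - 1834*t^2 + 4263*t - 2744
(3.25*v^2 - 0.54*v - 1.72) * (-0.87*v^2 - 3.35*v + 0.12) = -2.8275*v^4 - 10.4177*v^3 + 3.6954*v^2 + 5.6972*v - 0.2064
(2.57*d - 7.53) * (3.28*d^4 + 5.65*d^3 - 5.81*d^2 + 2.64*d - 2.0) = 8.4296*d^5 - 10.1779*d^4 - 57.4762*d^3 + 50.5341*d^2 - 25.0192*d + 15.06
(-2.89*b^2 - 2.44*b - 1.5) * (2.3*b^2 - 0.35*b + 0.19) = -6.647*b^4 - 4.6005*b^3 - 3.1451*b^2 + 0.0613999999999999*b - 0.285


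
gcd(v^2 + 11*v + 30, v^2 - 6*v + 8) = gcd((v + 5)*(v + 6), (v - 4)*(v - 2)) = 1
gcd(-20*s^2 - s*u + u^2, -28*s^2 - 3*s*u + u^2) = 4*s + u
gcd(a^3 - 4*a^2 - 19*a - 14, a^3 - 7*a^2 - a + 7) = a^2 - 6*a - 7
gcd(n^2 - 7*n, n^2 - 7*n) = n^2 - 7*n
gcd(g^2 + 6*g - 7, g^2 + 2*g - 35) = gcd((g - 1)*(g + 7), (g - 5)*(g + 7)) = g + 7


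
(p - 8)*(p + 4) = p^2 - 4*p - 32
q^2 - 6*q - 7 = (q - 7)*(q + 1)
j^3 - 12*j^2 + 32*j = j*(j - 8)*(j - 4)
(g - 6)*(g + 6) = g^2 - 36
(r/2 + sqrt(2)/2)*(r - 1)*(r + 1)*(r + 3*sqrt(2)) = r^4/2 + 2*sqrt(2)*r^3 + 5*r^2/2 - 2*sqrt(2)*r - 3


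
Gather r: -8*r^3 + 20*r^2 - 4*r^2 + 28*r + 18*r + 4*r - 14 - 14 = -8*r^3 + 16*r^2 + 50*r - 28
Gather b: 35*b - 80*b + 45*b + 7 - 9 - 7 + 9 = 0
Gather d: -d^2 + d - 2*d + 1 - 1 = -d^2 - d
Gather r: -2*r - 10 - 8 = -2*r - 18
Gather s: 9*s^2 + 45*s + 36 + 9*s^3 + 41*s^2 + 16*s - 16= 9*s^3 + 50*s^2 + 61*s + 20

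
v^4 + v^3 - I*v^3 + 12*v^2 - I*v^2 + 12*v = v*(v + 1)*(v - 4*I)*(v + 3*I)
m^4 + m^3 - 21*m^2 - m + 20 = (m - 4)*(m - 1)*(m + 1)*(m + 5)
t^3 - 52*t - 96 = (t - 8)*(t + 2)*(t + 6)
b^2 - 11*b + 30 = (b - 6)*(b - 5)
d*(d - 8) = d^2 - 8*d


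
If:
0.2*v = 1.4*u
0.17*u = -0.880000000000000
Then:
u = -5.18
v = -36.24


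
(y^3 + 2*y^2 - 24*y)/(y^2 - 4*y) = y + 6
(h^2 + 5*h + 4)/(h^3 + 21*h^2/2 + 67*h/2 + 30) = 2*(h + 1)/(2*h^2 + 13*h + 15)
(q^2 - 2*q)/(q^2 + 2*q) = (q - 2)/(q + 2)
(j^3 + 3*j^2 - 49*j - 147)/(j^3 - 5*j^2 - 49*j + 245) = (j + 3)/(j - 5)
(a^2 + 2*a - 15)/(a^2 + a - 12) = (a + 5)/(a + 4)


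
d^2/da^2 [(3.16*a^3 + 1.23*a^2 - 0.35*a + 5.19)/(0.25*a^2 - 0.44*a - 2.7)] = (5.716402*a^3 + 29.45223*a^2 + 133.3755*a + 27.781068)/(0.015625*a^6 - 0.0825*a^5 - 0.36105*a^4 + 1.696816*a^3 + 3.89934*a^2 - 9.6228*a - 19.683)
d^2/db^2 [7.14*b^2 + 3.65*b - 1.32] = 14.2800000000000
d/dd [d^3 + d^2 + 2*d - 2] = 3*d^2 + 2*d + 2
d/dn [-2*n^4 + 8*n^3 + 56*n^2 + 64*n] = -8*n^3 + 24*n^2 + 112*n + 64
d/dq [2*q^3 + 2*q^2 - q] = 6*q^2 + 4*q - 1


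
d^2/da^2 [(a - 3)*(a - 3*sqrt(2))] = 2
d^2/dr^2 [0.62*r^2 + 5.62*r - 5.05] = 1.24000000000000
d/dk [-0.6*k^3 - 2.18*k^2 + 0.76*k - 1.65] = -1.8*k^2 - 4.36*k + 0.76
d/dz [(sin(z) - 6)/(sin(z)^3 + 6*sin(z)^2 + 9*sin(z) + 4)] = 2*(7*sin(z) + cos(z)^2 + 28)*cos(z)/((sin(z) + 1)^3*(sin(z) + 4)^2)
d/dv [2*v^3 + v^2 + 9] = 2*v*(3*v + 1)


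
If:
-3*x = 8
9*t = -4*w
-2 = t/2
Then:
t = -4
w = 9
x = -8/3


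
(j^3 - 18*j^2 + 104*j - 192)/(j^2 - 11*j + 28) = (j^2 - 14*j + 48)/(j - 7)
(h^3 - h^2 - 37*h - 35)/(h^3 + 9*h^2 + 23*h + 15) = (h - 7)/(h + 3)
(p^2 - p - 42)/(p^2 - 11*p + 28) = (p + 6)/(p - 4)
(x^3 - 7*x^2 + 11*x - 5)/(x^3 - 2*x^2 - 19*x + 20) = (x - 1)/(x + 4)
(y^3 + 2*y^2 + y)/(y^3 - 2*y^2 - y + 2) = y*(y + 1)/(y^2 - 3*y + 2)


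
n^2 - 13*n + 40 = (n - 8)*(n - 5)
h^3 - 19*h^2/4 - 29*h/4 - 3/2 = (h - 6)*(h + 1/4)*(h + 1)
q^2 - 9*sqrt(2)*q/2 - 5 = (q - 5*sqrt(2))*(q + sqrt(2)/2)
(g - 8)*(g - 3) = g^2 - 11*g + 24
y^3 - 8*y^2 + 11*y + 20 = (y - 5)*(y - 4)*(y + 1)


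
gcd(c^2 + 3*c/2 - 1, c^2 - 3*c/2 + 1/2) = c - 1/2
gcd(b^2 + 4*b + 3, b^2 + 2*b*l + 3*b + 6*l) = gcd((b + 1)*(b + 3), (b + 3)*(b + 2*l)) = b + 3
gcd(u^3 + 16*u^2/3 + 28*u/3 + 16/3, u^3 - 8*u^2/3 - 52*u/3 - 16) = u^2 + 10*u/3 + 8/3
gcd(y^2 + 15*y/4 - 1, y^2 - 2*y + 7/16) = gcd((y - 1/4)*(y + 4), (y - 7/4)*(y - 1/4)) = y - 1/4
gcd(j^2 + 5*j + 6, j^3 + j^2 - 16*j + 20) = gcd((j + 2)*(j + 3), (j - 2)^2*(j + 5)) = 1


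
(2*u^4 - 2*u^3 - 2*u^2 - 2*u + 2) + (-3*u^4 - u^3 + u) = -u^4 - 3*u^3 - 2*u^2 - u + 2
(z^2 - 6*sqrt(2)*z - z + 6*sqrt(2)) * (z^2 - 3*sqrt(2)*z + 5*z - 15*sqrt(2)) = z^4 - 9*sqrt(2)*z^3 + 4*z^3 - 36*sqrt(2)*z^2 + 31*z^2 + 45*sqrt(2)*z + 144*z - 180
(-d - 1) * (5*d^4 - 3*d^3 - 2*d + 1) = -5*d^5 - 2*d^4 + 3*d^3 + 2*d^2 + d - 1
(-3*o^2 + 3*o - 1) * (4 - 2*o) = 6*o^3 - 18*o^2 + 14*o - 4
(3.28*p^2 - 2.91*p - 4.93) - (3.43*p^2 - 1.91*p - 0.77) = -0.15*p^2 - 1.0*p - 4.16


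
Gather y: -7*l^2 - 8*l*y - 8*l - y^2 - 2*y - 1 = -7*l^2 - 8*l - y^2 + y*(-8*l - 2) - 1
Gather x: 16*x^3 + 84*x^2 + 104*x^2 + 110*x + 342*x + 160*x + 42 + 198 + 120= 16*x^3 + 188*x^2 + 612*x + 360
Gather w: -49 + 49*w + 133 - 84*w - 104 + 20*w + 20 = -15*w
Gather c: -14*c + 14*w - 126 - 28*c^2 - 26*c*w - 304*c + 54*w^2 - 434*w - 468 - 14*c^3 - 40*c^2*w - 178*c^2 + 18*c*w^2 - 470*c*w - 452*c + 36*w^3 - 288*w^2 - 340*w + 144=-14*c^3 + c^2*(-40*w - 206) + c*(18*w^2 - 496*w - 770) + 36*w^3 - 234*w^2 - 760*w - 450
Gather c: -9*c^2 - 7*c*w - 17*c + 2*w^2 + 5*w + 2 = -9*c^2 + c*(-7*w - 17) + 2*w^2 + 5*w + 2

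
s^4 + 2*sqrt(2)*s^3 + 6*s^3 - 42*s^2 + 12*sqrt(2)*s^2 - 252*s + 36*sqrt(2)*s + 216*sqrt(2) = (s + 6)*(s - 3*sqrt(2))*(s - sqrt(2))*(s + 6*sqrt(2))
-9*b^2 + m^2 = (-3*b + m)*(3*b + m)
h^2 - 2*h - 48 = (h - 8)*(h + 6)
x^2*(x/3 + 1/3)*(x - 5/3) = x^4/3 - 2*x^3/9 - 5*x^2/9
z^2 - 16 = (z - 4)*(z + 4)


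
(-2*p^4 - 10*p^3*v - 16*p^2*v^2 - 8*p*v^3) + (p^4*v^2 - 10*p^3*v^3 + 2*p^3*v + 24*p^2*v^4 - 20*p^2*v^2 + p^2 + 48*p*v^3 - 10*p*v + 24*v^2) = p^4*v^2 - 2*p^4 - 10*p^3*v^3 - 8*p^3*v + 24*p^2*v^4 - 36*p^2*v^2 + p^2 + 40*p*v^3 - 10*p*v + 24*v^2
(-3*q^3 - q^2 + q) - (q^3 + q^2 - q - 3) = -4*q^3 - 2*q^2 + 2*q + 3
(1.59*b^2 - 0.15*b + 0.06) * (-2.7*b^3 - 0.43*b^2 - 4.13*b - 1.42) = -4.293*b^5 - 0.2787*b^4 - 6.6642*b^3 - 1.6641*b^2 - 0.0348*b - 0.0852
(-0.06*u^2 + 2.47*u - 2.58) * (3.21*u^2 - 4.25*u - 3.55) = -0.1926*u^4 + 8.1837*u^3 - 18.5663*u^2 + 2.1965*u + 9.159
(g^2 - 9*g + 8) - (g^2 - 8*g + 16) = -g - 8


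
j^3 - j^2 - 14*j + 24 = (j - 3)*(j - 2)*(j + 4)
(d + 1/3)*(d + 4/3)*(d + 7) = d^3 + 26*d^2/3 + 109*d/9 + 28/9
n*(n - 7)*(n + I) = n^3 - 7*n^2 + I*n^2 - 7*I*n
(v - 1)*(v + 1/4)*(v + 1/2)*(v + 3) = v^4 + 11*v^3/4 - 11*v^2/8 - 2*v - 3/8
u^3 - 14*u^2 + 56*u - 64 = (u - 8)*(u - 4)*(u - 2)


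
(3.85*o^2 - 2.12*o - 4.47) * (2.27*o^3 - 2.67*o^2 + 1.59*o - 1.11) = 8.7395*o^5 - 15.0919*o^4 + 1.635*o^3 + 4.2906*o^2 - 4.7541*o + 4.9617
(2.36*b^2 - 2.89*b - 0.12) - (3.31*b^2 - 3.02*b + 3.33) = -0.95*b^2 + 0.13*b - 3.45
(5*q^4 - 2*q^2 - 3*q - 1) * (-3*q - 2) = -15*q^5 - 10*q^4 + 6*q^3 + 13*q^2 + 9*q + 2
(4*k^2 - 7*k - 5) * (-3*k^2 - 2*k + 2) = -12*k^4 + 13*k^3 + 37*k^2 - 4*k - 10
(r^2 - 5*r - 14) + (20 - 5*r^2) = -4*r^2 - 5*r + 6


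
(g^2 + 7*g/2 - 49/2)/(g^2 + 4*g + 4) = (2*g^2 + 7*g - 49)/(2*(g^2 + 4*g + 4))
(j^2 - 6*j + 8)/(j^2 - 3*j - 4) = (j - 2)/(j + 1)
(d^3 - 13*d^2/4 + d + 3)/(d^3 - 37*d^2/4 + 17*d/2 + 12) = (d - 2)/(d - 8)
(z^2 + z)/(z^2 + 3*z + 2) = z/(z + 2)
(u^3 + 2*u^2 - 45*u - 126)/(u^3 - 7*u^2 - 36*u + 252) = (u + 3)/(u - 6)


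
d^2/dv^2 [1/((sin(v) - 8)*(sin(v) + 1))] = (-4*sin(v)^3 + 25*sin(v)^2 - 100*sin(v) + 114)/((sin(v) - 8)^3*(sin(v) + 1)^2)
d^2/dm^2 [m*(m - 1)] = 2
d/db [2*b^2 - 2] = 4*b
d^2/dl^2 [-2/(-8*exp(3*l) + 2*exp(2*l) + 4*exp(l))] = 2*((-18*exp(2*l) + 2*exp(l) + 1)*(-4*exp(2*l) + exp(l) + 2) - 4*(-6*exp(2*l) + exp(l) + 1)^2)*exp(-l)/(-4*exp(2*l) + exp(l) + 2)^3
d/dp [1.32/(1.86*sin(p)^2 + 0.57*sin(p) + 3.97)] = -(4.9104*sin(p) + 0.7524)*cos(p)/(1.86*sin(p)^2 + 0.57*sin(p) + 3.97)^2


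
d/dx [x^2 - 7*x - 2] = 2*x - 7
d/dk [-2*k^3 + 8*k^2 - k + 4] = -6*k^2 + 16*k - 1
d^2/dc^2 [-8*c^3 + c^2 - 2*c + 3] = 2 - 48*c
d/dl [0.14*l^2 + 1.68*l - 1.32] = 0.28*l + 1.68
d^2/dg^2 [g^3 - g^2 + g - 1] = 6*g - 2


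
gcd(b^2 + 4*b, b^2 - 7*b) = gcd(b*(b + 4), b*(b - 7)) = b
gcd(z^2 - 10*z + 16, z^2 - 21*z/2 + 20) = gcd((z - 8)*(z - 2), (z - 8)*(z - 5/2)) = z - 8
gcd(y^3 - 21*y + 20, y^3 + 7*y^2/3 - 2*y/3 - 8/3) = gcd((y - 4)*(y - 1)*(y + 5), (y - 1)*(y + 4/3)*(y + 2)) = y - 1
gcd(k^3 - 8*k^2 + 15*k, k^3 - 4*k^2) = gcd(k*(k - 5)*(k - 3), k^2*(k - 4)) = k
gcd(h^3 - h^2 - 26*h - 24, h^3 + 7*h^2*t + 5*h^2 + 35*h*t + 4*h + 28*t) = h^2 + 5*h + 4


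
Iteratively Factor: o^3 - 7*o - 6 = (o + 2)*(o^2 - 2*o - 3) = (o + 1)*(o + 2)*(o - 3)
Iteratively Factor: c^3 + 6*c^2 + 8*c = (c + 4)*(c^2 + 2*c) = c*(c + 4)*(c + 2)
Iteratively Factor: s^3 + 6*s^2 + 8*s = (s + 4)*(s^2 + 2*s) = (s + 2)*(s + 4)*(s)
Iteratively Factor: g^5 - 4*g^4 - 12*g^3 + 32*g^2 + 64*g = (g + 2)*(g^4 - 6*g^3 + 32*g) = (g - 4)*(g + 2)*(g^3 - 2*g^2 - 8*g) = (g - 4)^2*(g + 2)*(g^2 + 2*g) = g*(g - 4)^2*(g + 2)*(g + 2)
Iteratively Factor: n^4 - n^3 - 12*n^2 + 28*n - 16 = (n + 4)*(n^3 - 5*n^2 + 8*n - 4) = (n - 1)*(n + 4)*(n^2 - 4*n + 4) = (n - 2)*(n - 1)*(n + 4)*(n - 2)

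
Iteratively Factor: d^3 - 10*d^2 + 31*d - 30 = (d - 5)*(d^2 - 5*d + 6) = (d - 5)*(d - 3)*(d - 2)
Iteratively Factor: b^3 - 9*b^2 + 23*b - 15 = (b - 5)*(b^2 - 4*b + 3) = (b - 5)*(b - 1)*(b - 3)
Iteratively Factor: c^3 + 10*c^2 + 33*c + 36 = (c + 3)*(c^2 + 7*c + 12) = (c + 3)^2*(c + 4)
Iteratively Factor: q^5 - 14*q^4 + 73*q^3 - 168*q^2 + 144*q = (q - 4)*(q^4 - 10*q^3 + 33*q^2 - 36*q) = q*(q - 4)*(q^3 - 10*q^2 + 33*q - 36) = q*(q - 4)*(q - 3)*(q^2 - 7*q + 12) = q*(q - 4)*(q - 3)^2*(q - 4)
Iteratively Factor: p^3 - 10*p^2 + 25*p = (p - 5)*(p^2 - 5*p) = p*(p - 5)*(p - 5)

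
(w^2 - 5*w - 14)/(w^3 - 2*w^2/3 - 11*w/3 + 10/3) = 3*(w - 7)/(3*w^2 - 8*w + 5)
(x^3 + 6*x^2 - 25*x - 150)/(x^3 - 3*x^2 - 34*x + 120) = (x + 5)/(x - 4)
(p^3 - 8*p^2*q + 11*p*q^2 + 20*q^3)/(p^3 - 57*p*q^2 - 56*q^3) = (p^2 - 9*p*q + 20*q^2)/(p^2 - p*q - 56*q^2)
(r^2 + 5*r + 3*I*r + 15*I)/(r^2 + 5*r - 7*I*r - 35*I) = (r + 3*I)/(r - 7*I)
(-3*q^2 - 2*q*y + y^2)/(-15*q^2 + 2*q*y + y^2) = (q + y)/(5*q + y)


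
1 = 1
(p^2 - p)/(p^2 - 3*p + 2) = p/(p - 2)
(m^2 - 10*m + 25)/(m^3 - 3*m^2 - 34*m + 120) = (m - 5)/(m^2 + 2*m - 24)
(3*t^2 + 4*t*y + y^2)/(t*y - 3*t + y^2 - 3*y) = (3*t + y)/(y - 3)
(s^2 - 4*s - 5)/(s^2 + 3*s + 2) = (s - 5)/(s + 2)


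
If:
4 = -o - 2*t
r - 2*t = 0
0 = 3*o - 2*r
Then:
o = -8/5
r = -12/5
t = -6/5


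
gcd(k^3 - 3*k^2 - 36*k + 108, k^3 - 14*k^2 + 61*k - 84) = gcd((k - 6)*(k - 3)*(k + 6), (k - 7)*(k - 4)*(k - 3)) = k - 3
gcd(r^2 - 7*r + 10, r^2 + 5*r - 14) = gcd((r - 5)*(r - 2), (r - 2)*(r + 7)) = r - 2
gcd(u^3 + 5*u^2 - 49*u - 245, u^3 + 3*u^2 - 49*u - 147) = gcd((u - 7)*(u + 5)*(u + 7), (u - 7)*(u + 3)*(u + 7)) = u^2 - 49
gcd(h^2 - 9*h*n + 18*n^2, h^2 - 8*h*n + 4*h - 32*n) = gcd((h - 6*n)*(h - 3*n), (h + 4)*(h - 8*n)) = 1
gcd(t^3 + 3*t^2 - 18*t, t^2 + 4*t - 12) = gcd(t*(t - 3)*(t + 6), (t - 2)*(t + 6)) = t + 6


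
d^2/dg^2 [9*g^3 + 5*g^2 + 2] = 54*g + 10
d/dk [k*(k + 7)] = 2*k + 7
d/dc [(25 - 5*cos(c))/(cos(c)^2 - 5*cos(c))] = -5*sin(c)/cos(c)^2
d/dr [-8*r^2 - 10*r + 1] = -16*r - 10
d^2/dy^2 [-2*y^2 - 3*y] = -4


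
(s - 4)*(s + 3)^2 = s^3 + 2*s^2 - 15*s - 36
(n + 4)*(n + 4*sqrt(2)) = n^2 + 4*n + 4*sqrt(2)*n + 16*sqrt(2)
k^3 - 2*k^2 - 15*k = k*(k - 5)*(k + 3)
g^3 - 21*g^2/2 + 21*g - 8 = (g - 8)*(g - 2)*(g - 1/2)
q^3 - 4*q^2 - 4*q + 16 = (q - 4)*(q - 2)*(q + 2)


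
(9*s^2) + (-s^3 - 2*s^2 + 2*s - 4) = -s^3 + 7*s^2 + 2*s - 4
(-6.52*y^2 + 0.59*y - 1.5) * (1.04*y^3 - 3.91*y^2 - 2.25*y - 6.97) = -6.7808*y^5 + 26.1068*y^4 + 10.8031*y^3 + 49.9819*y^2 - 0.737299999999999*y + 10.455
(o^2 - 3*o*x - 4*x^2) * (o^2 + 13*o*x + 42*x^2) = o^4 + 10*o^3*x - o^2*x^2 - 178*o*x^3 - 168*x^4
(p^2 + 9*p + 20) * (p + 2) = p^3 + 11*p^2 + 38*p + 40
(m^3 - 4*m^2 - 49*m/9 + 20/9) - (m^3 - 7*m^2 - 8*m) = 3*m^2 + 23*m/9 + 20/9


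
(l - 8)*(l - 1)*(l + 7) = l^3 - 2*l^2 - 55*l + 56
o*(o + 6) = o^2 + 6*o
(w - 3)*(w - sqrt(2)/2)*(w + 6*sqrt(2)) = w^3 - 3*w^2 + 11*sqrt(2)*w^2/2 - 33*sqrt(2)*w/2 - 6*w + 18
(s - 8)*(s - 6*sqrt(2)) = s^2 - 6*sqrt(2)*s - 8*s + 48*sqrt(2)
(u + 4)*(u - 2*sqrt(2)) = u^2 - 2*sqrt(2)*u + 4*u - 8*sqrt(2)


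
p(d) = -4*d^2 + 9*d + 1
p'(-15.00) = 129.00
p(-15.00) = -1034.00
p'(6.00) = -39.00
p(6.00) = -89.00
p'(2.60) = -11.80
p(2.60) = -2.64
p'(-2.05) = 25.40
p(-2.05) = -34.26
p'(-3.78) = 39.24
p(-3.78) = -90.17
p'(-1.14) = 18.12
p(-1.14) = -14.46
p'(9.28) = -65.24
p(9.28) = -259.95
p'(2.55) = -11.40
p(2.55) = -2.06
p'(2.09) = -7.72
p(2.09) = 2.34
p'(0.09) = 8.28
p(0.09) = 1.78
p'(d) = 9 - 8*d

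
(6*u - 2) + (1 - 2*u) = 4*u - 1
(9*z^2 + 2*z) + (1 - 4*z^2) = 5*z^2 + 2*z + 1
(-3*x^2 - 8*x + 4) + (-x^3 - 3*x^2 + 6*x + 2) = -x^3 - 6*x^2 - 2*x + 6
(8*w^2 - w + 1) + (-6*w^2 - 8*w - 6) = 2*w^2 - 9*w - 5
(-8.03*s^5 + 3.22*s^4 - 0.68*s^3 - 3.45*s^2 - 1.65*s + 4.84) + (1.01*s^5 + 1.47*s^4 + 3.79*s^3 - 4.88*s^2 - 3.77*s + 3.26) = -7.02*s^5 + 4.69*s^4 + 3.11*s^3 - 8.33*s^2 - 5.42*s + 8.1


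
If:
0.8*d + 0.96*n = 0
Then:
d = -1.2*n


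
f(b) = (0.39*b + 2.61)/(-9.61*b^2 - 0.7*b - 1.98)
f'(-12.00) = -0.00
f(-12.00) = 0.00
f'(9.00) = 0.00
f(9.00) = -0.01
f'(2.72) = 0.03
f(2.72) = -0.05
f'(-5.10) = -0.00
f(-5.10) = -0.00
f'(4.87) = 0.01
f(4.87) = -0.02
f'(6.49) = 0.00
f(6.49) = -0.01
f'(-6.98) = -0.00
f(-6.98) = 0.00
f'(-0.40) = -1.76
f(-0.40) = -0.76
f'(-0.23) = -1.90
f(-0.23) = -1.08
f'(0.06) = 0.96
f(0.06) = -1.28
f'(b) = (0.39*b + 2.61)*(19.22*b + 0.7)/(-9.61*b^2 - 0.7*b - 1.98)^2 + 0.39/(-9.61*b^2 - 0.7*b - 1.98) = (3.7479*b^2 + 50.1642*b + 1.0548)/(92.3521*b^4 + 13.454*b^3 + 38.5456*b^2 + 2.772*b + 3.9204)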